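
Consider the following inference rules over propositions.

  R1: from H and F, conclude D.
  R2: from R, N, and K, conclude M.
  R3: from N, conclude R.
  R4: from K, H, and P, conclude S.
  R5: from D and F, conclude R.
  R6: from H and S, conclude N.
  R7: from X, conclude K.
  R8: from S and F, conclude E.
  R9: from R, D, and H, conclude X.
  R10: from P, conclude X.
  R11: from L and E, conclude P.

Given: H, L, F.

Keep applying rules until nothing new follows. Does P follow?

No

P would need L and E (R11), but E is never established.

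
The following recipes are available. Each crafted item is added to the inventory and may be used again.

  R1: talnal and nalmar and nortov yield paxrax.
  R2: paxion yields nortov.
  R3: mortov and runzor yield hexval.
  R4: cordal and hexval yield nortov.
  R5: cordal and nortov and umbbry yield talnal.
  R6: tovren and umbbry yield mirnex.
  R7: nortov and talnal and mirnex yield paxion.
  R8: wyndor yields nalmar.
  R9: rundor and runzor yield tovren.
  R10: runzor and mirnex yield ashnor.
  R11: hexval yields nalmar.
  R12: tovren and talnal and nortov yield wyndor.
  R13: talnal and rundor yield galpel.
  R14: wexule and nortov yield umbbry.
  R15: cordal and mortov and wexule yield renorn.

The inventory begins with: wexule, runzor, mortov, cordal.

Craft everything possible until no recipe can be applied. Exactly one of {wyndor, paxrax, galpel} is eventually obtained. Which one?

Using R3, mortov and runzor make hexval.
hexval → nalmar (R11).
Using R4, cordal and hexval make nortov.
wexule and nortov → umbbry (R14).
cordal and nortov and umbbry → talnal (R5).
talnal and nalmar and nortov → paxrax (R1).
wyndor would need tovren, talnal, and nortov (R12), but tovren is never obtained. galpel would need talnal and rundor (R13), but rundor is never obtained.

paxrax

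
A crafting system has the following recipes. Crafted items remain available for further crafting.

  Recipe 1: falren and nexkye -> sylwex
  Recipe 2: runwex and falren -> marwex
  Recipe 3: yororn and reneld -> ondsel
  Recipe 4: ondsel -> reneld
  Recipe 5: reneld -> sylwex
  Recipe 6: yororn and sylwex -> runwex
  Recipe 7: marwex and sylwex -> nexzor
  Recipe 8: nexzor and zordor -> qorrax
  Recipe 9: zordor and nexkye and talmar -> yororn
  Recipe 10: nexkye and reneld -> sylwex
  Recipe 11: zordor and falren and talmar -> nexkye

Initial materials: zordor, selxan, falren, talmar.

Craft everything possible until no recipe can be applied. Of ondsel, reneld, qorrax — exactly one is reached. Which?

qorrax

Using Recipe 11, zordor, falren, and talmar make nexkye.
Using Recipe 9, zordor, nexkye, and talmar make yororn.
falren and nexkye -> sylwex (Recipe 1).
yororn and sylwex -> runwex (Recipe 6).
runwex and falren -> marwex (Recipe 2).
marwex and sylwex -> nexzor (Recipe 7).
nexzor and zordor -> qorrax (Recipe 8).
reneld would need ondsel (Recipe 4), but ondsel is never obtained. ondsel would need yororn and reneld (Recipe 3), but reneld is never obtained.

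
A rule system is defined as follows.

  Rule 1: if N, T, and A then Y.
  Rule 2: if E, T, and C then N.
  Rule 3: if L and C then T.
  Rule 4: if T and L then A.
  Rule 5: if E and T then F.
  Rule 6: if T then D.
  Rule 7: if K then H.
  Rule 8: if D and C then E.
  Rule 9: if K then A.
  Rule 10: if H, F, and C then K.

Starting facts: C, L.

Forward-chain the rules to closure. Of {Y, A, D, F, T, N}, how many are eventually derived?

From L and C, Rule 3 gives T.
T and L hold, so A follows (Rule 4).
From T, Rule 6 gives D.
D and C hold, so E follows (Rule 8).
From E and T, Rule 5 gives F.
E, T, and C hold, so N follows (Rule 2).
From N, T, and A, Rule 1 gives Y.
Y: reached.
A: reached.
D: reached.
F: reached.
T: reached.
N: reached.
All 6 are reached.

6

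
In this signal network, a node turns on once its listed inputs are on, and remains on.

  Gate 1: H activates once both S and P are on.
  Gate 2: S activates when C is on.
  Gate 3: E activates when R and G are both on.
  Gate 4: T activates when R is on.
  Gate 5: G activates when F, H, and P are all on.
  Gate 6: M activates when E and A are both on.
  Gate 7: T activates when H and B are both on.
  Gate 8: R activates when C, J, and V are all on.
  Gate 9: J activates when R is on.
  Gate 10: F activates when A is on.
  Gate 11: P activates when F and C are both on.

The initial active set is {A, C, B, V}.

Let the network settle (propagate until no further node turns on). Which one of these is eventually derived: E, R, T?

T

Gate 2: C on → S on.
Gate 10: A on → F on.
F and C are on, so P activates (Gate 11).
Gate 1: S and P on → H on.
H and B are on, so T activates (Gate 7).
R would need C, J, and V (Gate 8), but J never turns on. E would need R and G (Gate 3), but R never turns on.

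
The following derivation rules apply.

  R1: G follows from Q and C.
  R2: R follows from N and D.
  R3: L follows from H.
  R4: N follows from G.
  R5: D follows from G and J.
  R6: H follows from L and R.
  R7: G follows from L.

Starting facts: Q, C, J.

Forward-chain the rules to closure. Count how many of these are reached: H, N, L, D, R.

Q and C hold, so G follows (R1).
From G and J, R5 gives D.
G holds, so N follows (R4).
N and D hold, so R follows (R2).
H would need L and R (R6), but L is never established.
N: reached.
L would need H (R3), but H is never established.
D: reached.
R: reached.
Reached: N, D, and R — 3 of the 5.

3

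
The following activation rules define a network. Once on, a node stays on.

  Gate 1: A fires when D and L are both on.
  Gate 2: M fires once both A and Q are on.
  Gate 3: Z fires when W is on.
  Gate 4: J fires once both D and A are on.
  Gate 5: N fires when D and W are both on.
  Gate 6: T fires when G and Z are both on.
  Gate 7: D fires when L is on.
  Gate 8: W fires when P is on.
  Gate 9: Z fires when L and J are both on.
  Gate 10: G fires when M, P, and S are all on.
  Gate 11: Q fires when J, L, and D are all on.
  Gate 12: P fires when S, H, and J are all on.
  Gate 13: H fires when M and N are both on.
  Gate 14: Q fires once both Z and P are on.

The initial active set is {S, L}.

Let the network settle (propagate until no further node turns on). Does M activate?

Yes

Gate 7: L on → D on.
Gate 1: D and L on → A on.
D and A are on, so J fires (Gate 4).
Gate 11: J, L, and D on → Q on.
Gate 2: A and Q on → M on.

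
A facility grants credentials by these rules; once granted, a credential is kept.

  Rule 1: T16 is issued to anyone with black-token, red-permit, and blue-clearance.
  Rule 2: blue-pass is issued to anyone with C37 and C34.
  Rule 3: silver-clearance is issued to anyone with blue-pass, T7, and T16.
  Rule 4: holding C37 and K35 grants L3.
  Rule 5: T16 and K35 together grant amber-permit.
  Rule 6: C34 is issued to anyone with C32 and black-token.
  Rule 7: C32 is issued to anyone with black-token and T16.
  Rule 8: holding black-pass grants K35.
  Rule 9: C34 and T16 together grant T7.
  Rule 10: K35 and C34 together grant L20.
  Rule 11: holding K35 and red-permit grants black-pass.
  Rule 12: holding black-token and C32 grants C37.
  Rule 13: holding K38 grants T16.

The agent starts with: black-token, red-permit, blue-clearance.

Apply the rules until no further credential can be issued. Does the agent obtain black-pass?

No

black-pass would need K35 and red-permit (Rule 11), but K35 is never granted.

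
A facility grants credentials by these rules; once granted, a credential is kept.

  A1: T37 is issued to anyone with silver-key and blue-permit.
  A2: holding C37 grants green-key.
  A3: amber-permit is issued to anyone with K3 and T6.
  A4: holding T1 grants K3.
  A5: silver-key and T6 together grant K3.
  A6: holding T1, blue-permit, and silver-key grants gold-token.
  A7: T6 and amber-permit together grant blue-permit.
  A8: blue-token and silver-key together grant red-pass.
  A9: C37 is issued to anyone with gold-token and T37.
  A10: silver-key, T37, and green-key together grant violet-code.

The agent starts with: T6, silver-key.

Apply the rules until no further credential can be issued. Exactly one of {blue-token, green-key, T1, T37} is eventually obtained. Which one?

T37

Holding silver-key and T6 grants K3 (A5).
Holding K3 and T6 grants amber-permit (A3).
Holding T6 and amber-permit grants blue-permit (A7).
Holding silver-key and blue-permit grants T37 (A1).
No rule produces blue-token, and it is not given. No rule produces T1, and it is not given. green-key would need C37 (A2), but C37 is never granted.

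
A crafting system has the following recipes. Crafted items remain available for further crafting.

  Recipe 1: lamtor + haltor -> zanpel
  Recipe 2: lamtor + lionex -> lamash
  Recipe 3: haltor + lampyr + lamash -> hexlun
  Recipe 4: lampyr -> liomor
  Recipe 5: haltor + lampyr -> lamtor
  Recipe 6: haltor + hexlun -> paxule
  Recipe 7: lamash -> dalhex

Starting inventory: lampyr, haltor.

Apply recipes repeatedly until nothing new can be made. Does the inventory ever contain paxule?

paxule would need haltor and hexlun (Recipe 6), but hexlun is never obtained.

No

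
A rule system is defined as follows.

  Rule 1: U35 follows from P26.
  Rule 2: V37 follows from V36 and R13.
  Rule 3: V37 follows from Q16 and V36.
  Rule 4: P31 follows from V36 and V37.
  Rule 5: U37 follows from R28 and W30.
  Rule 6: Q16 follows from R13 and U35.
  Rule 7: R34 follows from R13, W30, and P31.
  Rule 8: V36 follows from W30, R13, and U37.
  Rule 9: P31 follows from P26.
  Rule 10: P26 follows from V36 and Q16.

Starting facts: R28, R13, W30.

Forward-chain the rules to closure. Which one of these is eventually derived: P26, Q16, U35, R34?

R34

R28 and W30 hold, so U37 follows (Rule 5).
From W30, R13, and U37, Rule 8 gives V36.
V36 and R13 hold, so V37 follows (Rule 2).
V36 and V37 hold, so P31 follows (Rule 4).
R13, W30, and P31 hold, so R34 follows (Rule 7).
P26 would need V36 and Q16 (Rule 10), but Q16 is never established. Q16 would need R13 and U35 (Rule 6), but U35 is never established. U35 would need P26 (Rule 1), but P26 is never established.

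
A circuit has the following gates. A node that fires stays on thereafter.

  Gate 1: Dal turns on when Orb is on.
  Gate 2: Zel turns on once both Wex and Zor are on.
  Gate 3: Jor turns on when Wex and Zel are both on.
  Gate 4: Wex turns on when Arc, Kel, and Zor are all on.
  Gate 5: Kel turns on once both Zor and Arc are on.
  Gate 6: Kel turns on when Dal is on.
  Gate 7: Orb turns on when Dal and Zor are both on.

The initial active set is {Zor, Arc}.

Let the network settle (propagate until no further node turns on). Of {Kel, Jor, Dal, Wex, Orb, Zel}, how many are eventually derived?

4

Gate 5: Zor and Arc on → Kel on.
Arc, Kel, and Zor are on, so Wex turns on (Gate 4).
Wex and Zor are on, so Zel turns on (Gate 2).
Gate 3: Wex and Zel on → Jor on.
Kel: reached.
Jor: reached.
Dal would need Orb (Gate 1), but Orb never turns on.
Wex: reached.
Orb would need Dal and Zor (Gate 7), but Dal never turns on.
Zel: reached.
Reached: Kel, Jor, Wex, and Zel — 4 of the 6.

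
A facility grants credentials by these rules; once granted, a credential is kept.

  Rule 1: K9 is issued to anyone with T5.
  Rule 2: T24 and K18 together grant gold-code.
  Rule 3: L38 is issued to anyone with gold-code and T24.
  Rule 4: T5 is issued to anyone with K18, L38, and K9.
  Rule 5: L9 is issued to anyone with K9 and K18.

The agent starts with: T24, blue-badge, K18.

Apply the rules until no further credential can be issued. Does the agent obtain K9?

K9 would need T5 (Rule 1), but T5 is never granted.

No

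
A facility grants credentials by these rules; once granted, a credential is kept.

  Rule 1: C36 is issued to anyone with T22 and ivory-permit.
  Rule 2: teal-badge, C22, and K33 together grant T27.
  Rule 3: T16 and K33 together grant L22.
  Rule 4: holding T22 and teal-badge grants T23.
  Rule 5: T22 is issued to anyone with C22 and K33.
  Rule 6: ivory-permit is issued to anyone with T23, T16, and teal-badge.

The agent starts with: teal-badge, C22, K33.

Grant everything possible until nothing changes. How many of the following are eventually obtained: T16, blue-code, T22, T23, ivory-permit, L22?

2

Holding C22 and K33 grants T22 (Rule 5).
Holding T22 and teal-badge grants T23 (Rule 4).
No rule produces T16, and it is not given.
No rule produces blue-code, and it is not given.
T22: reached.
T23: reached.
ivory-permit would need T23, T16, and teal-badge (Rule 6), but T16 is never granted.
L22 would need T16 and K33 (Rule 3), but T16 is never granted.
Reached: T22 and T23 — 2 of the 6.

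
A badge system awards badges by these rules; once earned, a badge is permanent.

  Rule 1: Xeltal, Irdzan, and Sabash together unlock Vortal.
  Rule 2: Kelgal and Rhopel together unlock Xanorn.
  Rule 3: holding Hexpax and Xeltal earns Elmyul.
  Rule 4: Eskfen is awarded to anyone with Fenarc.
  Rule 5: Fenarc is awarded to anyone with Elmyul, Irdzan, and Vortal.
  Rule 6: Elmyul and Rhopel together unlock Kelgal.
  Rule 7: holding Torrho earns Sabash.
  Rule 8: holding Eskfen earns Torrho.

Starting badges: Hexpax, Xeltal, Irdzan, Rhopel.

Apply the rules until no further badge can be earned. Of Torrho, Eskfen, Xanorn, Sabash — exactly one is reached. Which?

With Hexpax and Xeltal, Elmyul is earned (Rule 3).
With Elmyul and Rhopel, Kelgal is earned (Rule 6).
With Kelgal and Rhopel, Xanorn is earned (Rule 2).
Torrho would need Eskfen (Rule 8), but Eskfen is never earned. Eskfen would need Fenarc (Rule 4), but Fenarc is never earned. Sabash would need Torrho (Rule 7), but Torrho is never earned.

Xanorn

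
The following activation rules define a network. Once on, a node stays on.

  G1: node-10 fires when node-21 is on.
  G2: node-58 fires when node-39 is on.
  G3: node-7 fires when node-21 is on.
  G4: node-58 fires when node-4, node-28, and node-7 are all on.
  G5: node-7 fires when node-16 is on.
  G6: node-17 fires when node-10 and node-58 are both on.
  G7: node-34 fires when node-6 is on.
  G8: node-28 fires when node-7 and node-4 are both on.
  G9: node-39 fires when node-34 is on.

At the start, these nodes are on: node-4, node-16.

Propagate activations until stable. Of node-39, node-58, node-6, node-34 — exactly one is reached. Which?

node-16 is on, so node-7 fires (G5).
node-7 and node-4 are on, so node-28 fires (G8).
G4: node-4, node-28, and node-7 on → node-58 on.
No rule produces node-6, and it is not given. node-39 would need node-34 (G9), but node-34 never turns on. node-34 would need node-6 (G7), but node-6 never turns on.

node-58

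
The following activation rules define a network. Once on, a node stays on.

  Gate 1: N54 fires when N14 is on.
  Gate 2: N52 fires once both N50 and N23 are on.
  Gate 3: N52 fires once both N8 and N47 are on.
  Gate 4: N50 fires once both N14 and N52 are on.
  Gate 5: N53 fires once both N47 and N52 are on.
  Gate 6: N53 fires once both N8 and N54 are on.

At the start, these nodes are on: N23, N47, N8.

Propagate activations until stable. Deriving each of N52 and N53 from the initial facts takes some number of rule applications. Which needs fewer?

N52: N8 and N47 are on, so N52 fires (Gate 3). [1 rule application]
N53: N8 and N47 are on, so N52 fires (Gate 3). N47 and N52 are on, so N53 fires (Gate 5). [2 rule applications]
N52 needs fewer.

N52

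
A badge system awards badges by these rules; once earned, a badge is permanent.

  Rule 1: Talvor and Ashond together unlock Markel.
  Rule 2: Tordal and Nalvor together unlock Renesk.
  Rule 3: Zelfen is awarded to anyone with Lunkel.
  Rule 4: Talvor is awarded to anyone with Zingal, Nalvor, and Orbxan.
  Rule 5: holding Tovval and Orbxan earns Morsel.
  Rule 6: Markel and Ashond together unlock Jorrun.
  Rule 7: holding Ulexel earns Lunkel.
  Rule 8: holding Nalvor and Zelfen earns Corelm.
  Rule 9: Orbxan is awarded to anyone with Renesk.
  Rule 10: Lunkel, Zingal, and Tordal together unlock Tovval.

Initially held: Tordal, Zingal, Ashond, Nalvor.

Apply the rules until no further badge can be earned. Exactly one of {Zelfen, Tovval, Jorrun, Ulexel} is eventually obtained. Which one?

Jorrun

With Tordal and Nalvor, Renesk is earned (Rule 2).
With Renesk, Orbxan is earned (Rule 9).
With Zingal, Nalvor, and Orbxan, Talvor is earned (Rule 4).
With Talvor and Ashond, Markel is earned (Rule 1).
With Markel and Ashond, Jorrun is earned (Rule 6).
No rule produces Ulexel, and it is not given. Tovval would need Lunkel, Zingal, and Tordal (Rule 10), but Lunkel is never earned. Zelfen would need Lunkel (Rule 3), but Lunkel is never earned.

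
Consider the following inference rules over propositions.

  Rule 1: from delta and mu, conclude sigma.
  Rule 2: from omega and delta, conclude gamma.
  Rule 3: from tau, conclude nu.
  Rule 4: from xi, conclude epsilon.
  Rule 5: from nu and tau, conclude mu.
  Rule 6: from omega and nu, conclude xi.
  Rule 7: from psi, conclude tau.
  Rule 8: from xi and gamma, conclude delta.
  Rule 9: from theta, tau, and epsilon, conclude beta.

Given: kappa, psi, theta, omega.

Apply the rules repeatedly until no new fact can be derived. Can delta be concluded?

No

delta would need xi and gamma (Rule 8), but gamma is never established.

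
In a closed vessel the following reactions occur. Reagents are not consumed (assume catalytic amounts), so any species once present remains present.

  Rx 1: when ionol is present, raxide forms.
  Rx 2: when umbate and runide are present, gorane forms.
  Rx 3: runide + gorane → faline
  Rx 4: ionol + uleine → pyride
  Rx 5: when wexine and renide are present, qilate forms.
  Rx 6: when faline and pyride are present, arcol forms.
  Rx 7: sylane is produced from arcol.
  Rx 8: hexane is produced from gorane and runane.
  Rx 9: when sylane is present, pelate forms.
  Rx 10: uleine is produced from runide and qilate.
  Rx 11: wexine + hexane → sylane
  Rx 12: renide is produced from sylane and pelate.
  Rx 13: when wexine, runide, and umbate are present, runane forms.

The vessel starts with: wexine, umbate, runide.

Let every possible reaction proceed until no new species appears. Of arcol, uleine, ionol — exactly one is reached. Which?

uleine

umbate and runide present → gorane forms (Rx 2).
wexine, runide, and umbate present → runane forms (Rx 13).
gorane and runane present → hexane forms (Rx 8).
wexine and hexane present → sylane forms (Rx 11).
sylane present → pelate forms (Rx 9).
sylane and pelate present → renide forms (Rx 12).
wexine and renide present → qilate forms (Rx 5).
runide and qilate present → uleine forms (Rx 10).
arcol would need faline and pyride (Rx 6), but pyride never forms. No rule produces ionol, and it is not given.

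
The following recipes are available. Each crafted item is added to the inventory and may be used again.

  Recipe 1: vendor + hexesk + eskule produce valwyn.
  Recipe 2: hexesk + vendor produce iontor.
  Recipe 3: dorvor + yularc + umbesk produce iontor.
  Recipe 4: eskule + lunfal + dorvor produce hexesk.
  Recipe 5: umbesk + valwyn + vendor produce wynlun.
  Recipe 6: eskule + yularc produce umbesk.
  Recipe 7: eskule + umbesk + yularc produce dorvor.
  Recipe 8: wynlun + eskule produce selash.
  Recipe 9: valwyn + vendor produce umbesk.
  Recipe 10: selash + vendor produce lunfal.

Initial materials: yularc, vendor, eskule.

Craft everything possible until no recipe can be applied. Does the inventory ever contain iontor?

Yes

eskule + yularc → umbesk (Recipe 6).
Using Recipe 7, eskule, umbesk, and yularc make dorvor.
dorvor + yularc + umbesk → iontor (Recipe 3).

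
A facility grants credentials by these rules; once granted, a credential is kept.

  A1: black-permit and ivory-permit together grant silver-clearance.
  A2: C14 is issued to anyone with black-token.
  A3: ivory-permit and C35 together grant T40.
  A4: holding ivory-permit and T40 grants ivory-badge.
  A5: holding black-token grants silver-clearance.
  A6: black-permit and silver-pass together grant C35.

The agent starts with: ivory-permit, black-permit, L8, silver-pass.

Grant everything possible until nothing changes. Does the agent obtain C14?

No

C14 would need black-token (A2), but black-token is never granted.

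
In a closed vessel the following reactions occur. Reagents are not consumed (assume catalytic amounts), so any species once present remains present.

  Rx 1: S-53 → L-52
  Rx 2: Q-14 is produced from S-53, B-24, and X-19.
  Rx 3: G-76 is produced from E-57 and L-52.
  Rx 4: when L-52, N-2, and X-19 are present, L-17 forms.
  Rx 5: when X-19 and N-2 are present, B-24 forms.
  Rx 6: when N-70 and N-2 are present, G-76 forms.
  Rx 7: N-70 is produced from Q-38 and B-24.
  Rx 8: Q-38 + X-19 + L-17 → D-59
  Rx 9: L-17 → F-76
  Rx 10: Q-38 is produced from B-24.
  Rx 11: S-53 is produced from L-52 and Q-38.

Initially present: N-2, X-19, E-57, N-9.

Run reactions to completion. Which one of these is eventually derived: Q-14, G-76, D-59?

X-19 and N-2 present → B-24 forms (Rx 5).
B-24 present → Q-38 forms (Rx 10).
Q-38 and B-24 present → N-70 forms (Rx 7).
N-70 and N-2 present → G-76 forms (Rx 6).
Q-14 would need S-53, B-24, and X-19 (Rx 2), but S-53 never forms. D-59 would need Q-38, X-19, and L-17 (Rx 8), but L-17 never forms.

G-76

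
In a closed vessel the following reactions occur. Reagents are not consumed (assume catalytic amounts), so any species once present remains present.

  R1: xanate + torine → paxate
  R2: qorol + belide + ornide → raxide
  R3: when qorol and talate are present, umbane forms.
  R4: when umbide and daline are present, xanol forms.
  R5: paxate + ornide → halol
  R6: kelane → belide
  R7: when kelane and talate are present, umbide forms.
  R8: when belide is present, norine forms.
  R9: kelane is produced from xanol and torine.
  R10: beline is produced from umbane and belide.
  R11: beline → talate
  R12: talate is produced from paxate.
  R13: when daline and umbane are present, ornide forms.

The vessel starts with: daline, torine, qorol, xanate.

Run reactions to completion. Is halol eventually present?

xanate and torine present → paxate forms (R1).
paxate present → talate forms (R12).
qorol and talate present → umbane forms (R3).
daline and umbane present → ornide forms (R13).
paxate and ornide present → halol forms (R5).

Yes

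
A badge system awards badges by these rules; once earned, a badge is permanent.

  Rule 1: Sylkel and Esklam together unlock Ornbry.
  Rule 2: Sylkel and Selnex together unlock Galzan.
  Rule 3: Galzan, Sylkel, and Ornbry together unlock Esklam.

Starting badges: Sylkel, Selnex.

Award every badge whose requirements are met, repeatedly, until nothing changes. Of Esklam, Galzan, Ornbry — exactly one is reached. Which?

With Sylkel and Selnex, Galzan is earned (Rule 2).
Esklam would need Galzan, Sylkel, and Ornbry (Rule 3), but Ornbry is never earned. Ornbry would need Sylkel and Esklam (Rule 1), but Esklam is never earned.

Galzan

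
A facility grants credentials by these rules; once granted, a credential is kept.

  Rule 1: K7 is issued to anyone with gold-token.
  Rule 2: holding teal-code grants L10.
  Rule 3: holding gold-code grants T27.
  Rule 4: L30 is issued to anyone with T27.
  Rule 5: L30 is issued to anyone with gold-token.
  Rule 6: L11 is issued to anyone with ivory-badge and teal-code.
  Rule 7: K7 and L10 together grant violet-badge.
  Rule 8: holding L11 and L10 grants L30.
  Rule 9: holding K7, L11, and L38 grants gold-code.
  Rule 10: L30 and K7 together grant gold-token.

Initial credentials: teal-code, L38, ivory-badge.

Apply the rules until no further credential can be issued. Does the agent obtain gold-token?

gold-token would need L30 and K7 (Rule 10), but K7 is never granted.

No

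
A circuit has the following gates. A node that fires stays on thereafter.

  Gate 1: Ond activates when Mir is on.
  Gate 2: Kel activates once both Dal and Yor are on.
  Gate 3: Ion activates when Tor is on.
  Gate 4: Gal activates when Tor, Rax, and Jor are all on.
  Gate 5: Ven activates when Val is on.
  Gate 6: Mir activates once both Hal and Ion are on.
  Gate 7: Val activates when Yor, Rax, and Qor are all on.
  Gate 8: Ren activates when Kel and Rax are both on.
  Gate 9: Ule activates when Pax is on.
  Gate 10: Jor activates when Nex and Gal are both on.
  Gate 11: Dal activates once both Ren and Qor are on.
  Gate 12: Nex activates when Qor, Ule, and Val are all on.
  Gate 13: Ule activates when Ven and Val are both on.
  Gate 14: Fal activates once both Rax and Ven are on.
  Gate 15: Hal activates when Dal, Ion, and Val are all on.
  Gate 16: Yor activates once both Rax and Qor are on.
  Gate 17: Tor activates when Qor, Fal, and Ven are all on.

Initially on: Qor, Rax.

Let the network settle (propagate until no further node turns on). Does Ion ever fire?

Yes

Rax and Qor are on, so Yor activates (Gate 16).
Gate 7: Yor, Rax, and Qor on → Val on.
Gate 5: Val on → Ven on.
Rax and Ven are on, so Fal activates (Gate 14).
Qor, Fal, and Ven are on, so Tor activates (Gate 17).
Tor is on, so Ion activates (Gate 3).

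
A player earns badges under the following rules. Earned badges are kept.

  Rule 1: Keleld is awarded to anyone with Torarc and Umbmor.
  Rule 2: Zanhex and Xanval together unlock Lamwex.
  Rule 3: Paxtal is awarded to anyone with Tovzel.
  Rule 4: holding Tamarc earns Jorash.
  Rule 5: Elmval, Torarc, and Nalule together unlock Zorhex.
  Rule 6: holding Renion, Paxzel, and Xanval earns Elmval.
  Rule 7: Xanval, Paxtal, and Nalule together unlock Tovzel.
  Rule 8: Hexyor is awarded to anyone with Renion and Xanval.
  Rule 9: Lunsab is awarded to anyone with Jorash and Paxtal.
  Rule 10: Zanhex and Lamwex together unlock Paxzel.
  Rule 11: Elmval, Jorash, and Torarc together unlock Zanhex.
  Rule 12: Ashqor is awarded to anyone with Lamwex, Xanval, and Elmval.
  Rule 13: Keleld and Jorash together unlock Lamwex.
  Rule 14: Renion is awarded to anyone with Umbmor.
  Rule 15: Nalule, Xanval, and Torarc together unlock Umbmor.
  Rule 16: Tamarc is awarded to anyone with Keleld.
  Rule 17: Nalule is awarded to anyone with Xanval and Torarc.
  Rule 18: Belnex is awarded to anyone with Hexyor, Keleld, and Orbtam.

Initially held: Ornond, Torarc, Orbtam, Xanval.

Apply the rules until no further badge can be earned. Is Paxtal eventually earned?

No

Paxtal would need Tovzel (Rule 3), but Tovzel is never earned.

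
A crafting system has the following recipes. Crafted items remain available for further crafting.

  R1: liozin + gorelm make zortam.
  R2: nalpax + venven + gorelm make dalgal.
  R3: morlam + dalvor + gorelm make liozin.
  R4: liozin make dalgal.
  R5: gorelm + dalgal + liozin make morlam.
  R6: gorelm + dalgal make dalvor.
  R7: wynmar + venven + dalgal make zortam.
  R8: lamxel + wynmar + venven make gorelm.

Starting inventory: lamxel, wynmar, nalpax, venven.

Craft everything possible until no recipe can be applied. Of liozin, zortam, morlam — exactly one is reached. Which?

zortam

lamxel + wynmar + venven → gorelm (R8).
Using R2, nalpax, venven, and gorelm make dalgal.
Using R7, wynmar, venven, and dalgal make zortam.
morlam would need gorelm, dalgal, and liozin (R5), but liozin is never obtained. liozin would need morlam, dalvor, and gorelm (R3), but morlam is never obtained.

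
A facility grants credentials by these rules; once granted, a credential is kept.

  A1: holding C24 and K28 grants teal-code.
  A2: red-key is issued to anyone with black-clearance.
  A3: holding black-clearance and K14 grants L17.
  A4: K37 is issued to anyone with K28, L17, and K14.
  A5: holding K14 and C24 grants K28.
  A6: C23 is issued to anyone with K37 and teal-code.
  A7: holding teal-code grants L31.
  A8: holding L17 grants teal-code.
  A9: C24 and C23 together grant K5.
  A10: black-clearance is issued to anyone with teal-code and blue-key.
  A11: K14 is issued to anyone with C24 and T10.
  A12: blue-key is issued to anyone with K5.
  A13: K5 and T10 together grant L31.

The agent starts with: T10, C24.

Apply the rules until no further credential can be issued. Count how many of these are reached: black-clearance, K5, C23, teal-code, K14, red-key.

Holding C24 and T10 grants K14 (A11).
Holding K14 and C24 grants K28 (A5).
Holding C24 and K28 grants teal-code (A1).
black-clearance would need teal-code and blue-key (A10), but blue-key is never granted.
K5 would need C24 and C23 (A9), but C23 is never granted.
C23 would need K37 and teal-code (A6), but K37 is never granted.
teal-code: reached.
K14: reached.
red-key would need black-clearance (A2), but black-clearance is never granted.
Reached: teal-code and K14 — 2 of the 6.

2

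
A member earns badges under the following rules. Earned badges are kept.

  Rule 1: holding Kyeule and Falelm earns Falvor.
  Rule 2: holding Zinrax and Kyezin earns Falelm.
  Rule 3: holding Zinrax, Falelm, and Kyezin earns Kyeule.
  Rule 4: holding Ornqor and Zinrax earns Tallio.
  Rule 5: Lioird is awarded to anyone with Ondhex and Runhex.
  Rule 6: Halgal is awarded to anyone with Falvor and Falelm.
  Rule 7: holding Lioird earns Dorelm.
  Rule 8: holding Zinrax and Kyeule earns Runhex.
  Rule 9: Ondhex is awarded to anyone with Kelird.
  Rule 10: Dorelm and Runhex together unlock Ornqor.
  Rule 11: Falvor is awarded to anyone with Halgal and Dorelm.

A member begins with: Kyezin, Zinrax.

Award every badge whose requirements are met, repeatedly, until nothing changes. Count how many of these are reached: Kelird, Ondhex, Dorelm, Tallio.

0

No rule produces Kelird, and it is not given.
Ondhex would need Kelird (Rule 9), but Kelird is never earned.
Dorelm would need Lioird (Rule 7), but Lioird is never earned.
Tallio would need Ornqor and Zinrax (Rule 4), but Ornqor is never earned.
None of the 4 are reached.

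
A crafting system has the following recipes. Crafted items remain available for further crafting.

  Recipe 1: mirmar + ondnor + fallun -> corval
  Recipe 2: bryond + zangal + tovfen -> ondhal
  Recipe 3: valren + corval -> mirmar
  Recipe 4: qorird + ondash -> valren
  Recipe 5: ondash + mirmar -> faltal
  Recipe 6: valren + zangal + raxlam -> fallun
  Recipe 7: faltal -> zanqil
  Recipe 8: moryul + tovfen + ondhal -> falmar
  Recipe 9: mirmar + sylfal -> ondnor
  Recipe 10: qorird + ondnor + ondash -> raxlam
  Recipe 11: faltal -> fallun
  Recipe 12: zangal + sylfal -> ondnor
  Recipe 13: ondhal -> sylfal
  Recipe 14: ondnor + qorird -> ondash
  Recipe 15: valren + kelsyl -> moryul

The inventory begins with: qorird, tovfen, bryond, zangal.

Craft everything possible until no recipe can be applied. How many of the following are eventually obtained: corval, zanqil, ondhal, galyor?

Using Recipe 2, bryond, zangal, and tovfen make ondhal.
corval would need mirmar, ondnor, and fallun (Recipe 1), but mirmar is never obtained.
zanqil would need faltal (Recipe 7), but faltal is never obtained.
ondhal: reached.
No rule produces galyor, and it is not given.
Reached: ondhal — 1 of the 4.

1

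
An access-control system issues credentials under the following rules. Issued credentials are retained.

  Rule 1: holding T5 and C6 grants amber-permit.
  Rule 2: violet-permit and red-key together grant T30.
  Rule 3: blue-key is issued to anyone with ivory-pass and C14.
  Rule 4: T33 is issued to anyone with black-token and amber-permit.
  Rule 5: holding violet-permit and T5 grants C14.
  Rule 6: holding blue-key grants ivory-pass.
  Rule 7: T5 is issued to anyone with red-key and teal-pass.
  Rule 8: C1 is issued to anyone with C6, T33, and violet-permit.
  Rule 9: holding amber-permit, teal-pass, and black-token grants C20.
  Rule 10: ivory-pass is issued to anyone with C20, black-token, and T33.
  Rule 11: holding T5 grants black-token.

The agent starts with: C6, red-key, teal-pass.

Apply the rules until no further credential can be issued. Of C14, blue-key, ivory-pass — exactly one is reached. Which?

ivory-pass

Holding red-key and teal-pass grants T5 (Rule 7).
Holding T5 grants black-token (Rule 11).
Holding T5 and C6 grants amber-permit (Rule 1).
Holding black-token and amber-permit grants T33 (Rule 4).
Holding amber-permit, teal-pass, and black-token grants C20 (Rule 9).
Holding C20, black-token, and T33 grants ivory-pass (Rule 10).
C14 would need violet-permit and T5 (Rule 5), but violet-permit is never granted. blue-key would need ivory-pass and C14 (Rule 3), but C14 is never granted.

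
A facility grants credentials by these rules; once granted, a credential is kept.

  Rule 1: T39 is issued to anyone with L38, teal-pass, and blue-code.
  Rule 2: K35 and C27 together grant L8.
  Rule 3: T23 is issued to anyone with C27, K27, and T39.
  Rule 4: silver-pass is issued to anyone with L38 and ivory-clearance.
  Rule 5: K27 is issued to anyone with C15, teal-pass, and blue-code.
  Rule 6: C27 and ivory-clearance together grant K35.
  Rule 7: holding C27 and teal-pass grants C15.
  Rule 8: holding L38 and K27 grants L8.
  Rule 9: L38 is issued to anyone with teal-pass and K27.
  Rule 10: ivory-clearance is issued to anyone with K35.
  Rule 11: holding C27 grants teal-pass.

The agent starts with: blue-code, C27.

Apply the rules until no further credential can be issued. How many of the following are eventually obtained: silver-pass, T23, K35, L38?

Holding C27 grants teal-pass (Rule 11).
Holding C27 and teal-pass grants C15 (Rule 7).
Holding C15, teal-pass, and blue-code grants K27 (Rule 5).
Holding teal-pass and K27 grants L38 (Rule 9).
Holding L38, teal-pass, and blue-code grants T39 (Rule 1).
Holding C27, K27, and T39 grants T23 (Rule 3).
silver-pass would need L38 and ivory-clearance (Rule 4), but ivory-clearance is never granted.
T23: reached.
K35 would need C27 and ivory-clearance (Rule 6), but ivory-clearance is never granted.
L38: reached.
Reached: T23 and L38 — 2 of the 4.

2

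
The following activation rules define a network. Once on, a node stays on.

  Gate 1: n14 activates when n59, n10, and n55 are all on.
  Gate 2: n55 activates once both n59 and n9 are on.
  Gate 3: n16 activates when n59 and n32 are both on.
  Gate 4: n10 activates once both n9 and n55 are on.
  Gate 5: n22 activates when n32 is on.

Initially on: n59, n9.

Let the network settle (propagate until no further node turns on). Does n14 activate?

Gate 2: n59 and n9 on → n55 on.
n9 and n55 are on, so n10 activates (Gate 4).
Gate 1: n59, n10, and n55 on → n14 on.

Yes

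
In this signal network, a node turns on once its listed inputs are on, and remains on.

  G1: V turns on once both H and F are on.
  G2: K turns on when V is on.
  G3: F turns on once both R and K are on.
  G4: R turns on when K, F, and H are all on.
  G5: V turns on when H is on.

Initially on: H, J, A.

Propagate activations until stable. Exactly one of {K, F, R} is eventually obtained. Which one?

K

H is on, so V turns on (G5).
V is on, so K turns on (G2).
F would need R and K (G3), but R never turns on. R would need K, F, and H (G4), but F never turns on.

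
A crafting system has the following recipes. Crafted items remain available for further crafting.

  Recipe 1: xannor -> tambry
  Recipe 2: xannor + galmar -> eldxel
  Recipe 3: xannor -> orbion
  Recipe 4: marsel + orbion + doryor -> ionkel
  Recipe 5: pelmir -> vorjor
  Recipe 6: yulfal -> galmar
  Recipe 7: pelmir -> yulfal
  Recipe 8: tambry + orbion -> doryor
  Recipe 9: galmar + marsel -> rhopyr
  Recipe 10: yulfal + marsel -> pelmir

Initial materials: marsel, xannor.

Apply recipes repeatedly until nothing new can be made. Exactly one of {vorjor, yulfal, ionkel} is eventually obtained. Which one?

ionkel

xannor -> orbion (Recipe 3).
Using Recipe 1, xannor makes tambry.
tambry + orbion -> doryor (Recipe 8).
marsel + orbion + doryor -> ionkel (Recipe 4).
yulfal would need pelmir (Recipe 7), but pelmir is never obtained. vorjor would need pelmir (Recipe 5), but pelmir is never obtained.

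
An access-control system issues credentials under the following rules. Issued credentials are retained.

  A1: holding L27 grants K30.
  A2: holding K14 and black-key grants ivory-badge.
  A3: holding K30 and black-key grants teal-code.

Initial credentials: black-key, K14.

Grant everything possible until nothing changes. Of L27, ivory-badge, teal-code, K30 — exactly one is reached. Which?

Holding K14 and black-key grants ivory-badge (A2).
teal-code would need K30 and black-key (A3), but K30 is never granted. K30 would need L27 (A1), but L27 is never granted. No rule produces L27, and it is not given.

ivory-badge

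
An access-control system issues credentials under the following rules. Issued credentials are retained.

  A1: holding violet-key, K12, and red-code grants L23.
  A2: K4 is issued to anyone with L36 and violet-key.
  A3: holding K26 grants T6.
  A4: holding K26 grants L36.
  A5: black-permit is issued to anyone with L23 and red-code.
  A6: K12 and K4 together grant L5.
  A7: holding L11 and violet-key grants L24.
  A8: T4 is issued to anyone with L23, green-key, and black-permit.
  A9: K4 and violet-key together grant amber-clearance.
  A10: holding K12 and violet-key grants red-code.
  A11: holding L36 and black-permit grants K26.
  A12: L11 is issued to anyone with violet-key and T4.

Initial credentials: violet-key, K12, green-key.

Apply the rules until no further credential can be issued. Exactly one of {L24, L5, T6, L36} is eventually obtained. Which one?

L24

Holding K12 and violet-key grants red-code (A10).
Holding violet-key, K12, and red-code grants L23 (A1).
Holding L23 and red-code grants black-permit (A5).
Holding L23, green-key, and black-permit grants T4 (A8).
Holding violet-key and T4 grants L11 (A12).
Holding L11 and violet-key grants L24 (A7).
L36 would need K26 (A4), but K26 is never granted. T6 would need K26 (A3), but K26 is never granted. L5 would need K12 and K4 (A6), but K4 is never granted.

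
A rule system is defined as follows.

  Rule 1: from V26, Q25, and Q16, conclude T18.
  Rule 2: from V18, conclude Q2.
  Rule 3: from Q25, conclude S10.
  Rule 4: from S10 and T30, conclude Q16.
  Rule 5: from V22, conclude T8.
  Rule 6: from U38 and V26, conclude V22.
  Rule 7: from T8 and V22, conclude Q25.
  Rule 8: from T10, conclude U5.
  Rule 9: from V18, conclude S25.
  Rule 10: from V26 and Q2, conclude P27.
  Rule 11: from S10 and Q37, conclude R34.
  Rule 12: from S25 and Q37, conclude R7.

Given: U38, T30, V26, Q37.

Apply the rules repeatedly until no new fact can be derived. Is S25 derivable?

S25 would need V18 (Rule 9), but V18 is never established.

No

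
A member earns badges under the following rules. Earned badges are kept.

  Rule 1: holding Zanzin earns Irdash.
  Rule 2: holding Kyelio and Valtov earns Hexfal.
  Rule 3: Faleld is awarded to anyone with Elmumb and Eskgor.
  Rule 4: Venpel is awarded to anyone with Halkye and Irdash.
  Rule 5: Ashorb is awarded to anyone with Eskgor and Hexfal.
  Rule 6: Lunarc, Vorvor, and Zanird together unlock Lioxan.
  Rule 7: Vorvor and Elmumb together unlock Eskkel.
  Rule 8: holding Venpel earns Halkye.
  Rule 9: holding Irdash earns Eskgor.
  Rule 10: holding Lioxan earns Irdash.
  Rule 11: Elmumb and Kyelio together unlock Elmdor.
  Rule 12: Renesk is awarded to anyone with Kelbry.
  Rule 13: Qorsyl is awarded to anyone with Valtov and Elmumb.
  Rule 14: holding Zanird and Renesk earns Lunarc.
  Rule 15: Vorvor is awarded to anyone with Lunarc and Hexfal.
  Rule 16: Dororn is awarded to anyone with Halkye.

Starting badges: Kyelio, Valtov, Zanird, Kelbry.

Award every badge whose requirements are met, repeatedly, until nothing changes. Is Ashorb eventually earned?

Yes

With Kyelio and Valtov, Hexfal is earned (Rule 2).
With Kelbry, Renesk is earned (Rule 12).
With Zanird and Renesk, Lunarc is earned (Rule 14).
With Lunarc and Hexfal, Vorvor is earned (Rule 15).
With Lunarc, Vorvor, and Zanird, Lioxan is earned (Rule 6).
With Lioxan, Irdash is earned (Rule 10).
With Irdash, Eskgor is earned (Rule 9).
With Eskgor and Hexfal, Ashorb is earned (Rule 5).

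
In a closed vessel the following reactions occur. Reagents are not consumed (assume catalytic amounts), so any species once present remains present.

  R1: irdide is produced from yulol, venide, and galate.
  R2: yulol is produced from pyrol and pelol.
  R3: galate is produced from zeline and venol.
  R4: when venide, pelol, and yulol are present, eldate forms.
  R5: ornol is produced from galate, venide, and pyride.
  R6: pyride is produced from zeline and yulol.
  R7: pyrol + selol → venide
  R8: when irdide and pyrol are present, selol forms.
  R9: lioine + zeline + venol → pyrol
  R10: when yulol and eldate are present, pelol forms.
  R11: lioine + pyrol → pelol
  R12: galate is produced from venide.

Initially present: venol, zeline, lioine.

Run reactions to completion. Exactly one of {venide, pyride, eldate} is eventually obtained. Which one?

pyride

lioine, zeline, and venol present → pyrol forms (R9).
lioine and pyrol present → pelol forms (R11).
pyrol and pelol present → yulol forms (R2).
zeline and yulol present → pyride forms (R6).
eldate would need venide, pelol, and yulol (R4), but venide never forms. venide would need pyrol and selol (R7), but selol never forms.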